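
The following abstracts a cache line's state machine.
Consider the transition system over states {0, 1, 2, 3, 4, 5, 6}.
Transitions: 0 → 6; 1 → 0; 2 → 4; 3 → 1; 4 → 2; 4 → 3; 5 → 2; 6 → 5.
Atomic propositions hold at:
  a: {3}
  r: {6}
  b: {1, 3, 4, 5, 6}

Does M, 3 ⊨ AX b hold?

Yes

Sat(AX b) = {s : every successor in {1, 3, 4, 5, 6}} = {0, 2, 3, 6}
3 ∈ Sat(AX b) = {0, 2, 3, 6}, so the formula holds at 3.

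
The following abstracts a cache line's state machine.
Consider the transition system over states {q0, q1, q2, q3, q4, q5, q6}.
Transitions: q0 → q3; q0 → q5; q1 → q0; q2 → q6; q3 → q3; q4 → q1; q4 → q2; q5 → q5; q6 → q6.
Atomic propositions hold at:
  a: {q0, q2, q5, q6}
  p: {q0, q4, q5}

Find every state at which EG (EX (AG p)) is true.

{q0, q5}

AG p: greatest fixpoint, start Z0 = {q0, q4, q5}, keep only states in Sat with every successor in Z. Z1 = {q5}; fixed.
Sat(AG p) = {q5}
Sat(EX (AG p)) = {s : some successor in {q5}} = {q0, q5}
EG (EX (AG p)): greatest fixpoint, start Z0 = {q0, q5}, keep only states in Sat with some successor in Z. Already a fixed point.
Sat(EG (EX (AG p))) = {q0, q5}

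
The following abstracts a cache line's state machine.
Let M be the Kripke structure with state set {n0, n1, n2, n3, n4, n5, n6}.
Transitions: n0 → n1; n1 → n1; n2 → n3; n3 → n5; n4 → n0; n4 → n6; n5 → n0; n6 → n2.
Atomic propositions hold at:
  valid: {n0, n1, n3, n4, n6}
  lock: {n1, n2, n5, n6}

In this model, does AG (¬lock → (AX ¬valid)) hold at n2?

Sat(¬lock) = {n0, n3, n4}
Sat(¬valid) = {n2, n5}
Sat(AX ¬valid) = {s : every successor in {n2, n5}} = {n3, n6}
Sat(¬lock → (AX ¬valid)) = {n1, n2, n3, n5, n6}
AG (¬lock → (AX ¬valid)): greatest fixpoint, start Z0 = {n1, n2, n3, n5, n6}, keep only states in Sat with every successor in Z. Z1 = {n1, n2, n3, n6}; Z2 = {n1, n2, n6}; Z3 = {n1, n6}; Z4 = {n1}; fixed.
Sat(AG (¬lock → (AX ¬valid))) = {n1}
n2 ∉ Sat(AG (¬lock → (AX ¬valid))) = {n1}, so the formula does not hold at n2.

No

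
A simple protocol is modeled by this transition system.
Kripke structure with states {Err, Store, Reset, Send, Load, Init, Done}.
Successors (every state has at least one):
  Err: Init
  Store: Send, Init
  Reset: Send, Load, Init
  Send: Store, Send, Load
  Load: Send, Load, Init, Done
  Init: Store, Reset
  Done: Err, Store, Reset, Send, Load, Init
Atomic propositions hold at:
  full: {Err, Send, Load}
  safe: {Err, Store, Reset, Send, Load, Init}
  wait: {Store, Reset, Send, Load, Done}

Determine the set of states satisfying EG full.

{Send, Load}

EG full: greatest fixpoint, start Z0 = {Err, Send, Load}, keep only states in Sat with some successor in Z. Z1 = {Send, Load}; fixed.
Sat(EG full) = {Send, Load}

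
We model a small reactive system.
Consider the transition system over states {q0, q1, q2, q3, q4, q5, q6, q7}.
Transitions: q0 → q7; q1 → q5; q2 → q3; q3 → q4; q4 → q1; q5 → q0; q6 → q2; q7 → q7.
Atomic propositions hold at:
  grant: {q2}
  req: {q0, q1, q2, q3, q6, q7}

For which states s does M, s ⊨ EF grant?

EF grant: least fixpoint, start Z0 = {q2}, add states with some successor in Z. Z1 = {q2, q6}; fixed.
Sat(EF grant) = {q2, q6}

{q2, q6}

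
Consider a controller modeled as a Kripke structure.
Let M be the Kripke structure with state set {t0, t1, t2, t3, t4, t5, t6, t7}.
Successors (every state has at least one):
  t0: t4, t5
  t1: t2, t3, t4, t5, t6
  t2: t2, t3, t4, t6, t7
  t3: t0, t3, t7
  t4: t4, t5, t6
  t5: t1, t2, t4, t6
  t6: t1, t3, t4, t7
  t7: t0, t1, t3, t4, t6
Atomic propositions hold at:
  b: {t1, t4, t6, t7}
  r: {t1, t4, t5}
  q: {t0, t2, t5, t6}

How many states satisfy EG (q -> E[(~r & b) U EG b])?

5

Sat(~r) = {t0, t2, t3, t6, t7}
Sat(~r & b) = {t6, t7}
EG b: greatest fixpoint, start Z0 = {t1, t4, t6, t7}, keep only states in Sat with some successor in Z. Already a fixed point.
Sat(EG b) = {t1, t4, t6, t7}
E[(~r & b) U EG b]: least fixpoint, start Z0 = Sat(EG b) = {t1, t4, t6, t7}, add states in Sat(~r & b) with some successor in Z. Already a fixed point.
Sat(E[(~r & b) U EG b]) = {t1, t4, t6, t7}
Sat(q -> E[(~r & b) U EG b]) = {t1, t3, t4, t6, t7}
EG (q -> E[(~r & b) U EG b]): greatest fixpoint, start Z0 = {t1, t3, t4, t6, t7}, keep only states in Sat with some successor in Z. Already a fixed point.
Sat(EG (q -> E[(~r & b) U EG b])) = {t1, t3, t4, t6, t7}
|Sat(EG (q -> E[(~r & b) U EG b]))| = |{t1, t3, t4, t6, t7}| = 5.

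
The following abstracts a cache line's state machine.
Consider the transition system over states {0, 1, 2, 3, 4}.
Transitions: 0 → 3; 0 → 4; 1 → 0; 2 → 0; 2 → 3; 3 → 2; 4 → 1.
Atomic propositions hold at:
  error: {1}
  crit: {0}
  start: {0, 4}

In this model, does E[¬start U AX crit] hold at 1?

Yes

Sat(¬start) = {1, 2, 3}
Sat(AX crit) = {s : every successor in {0}} = {1}
E[¬start U AX crit]: least fixpoint, start Z0 = Sat(AX crit) = {1}, add states in Sat(¬start) with some successor in Z. Already a fixed point.
Sat(E[¬start U AX crit]) = {1}
1 ∈ Sat(E[¬start U AX crit]) = {1}, so the formula holds at 1.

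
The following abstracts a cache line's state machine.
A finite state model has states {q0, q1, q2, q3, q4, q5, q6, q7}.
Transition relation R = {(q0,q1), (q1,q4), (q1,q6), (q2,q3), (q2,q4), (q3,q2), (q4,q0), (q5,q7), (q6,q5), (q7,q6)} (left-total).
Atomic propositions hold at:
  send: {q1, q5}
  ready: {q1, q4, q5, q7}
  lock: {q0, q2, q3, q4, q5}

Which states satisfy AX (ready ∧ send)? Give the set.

{q0, q6}

Sat(ready ∧ send) = {q1, q5}
Sat(AX (ready ∧ send)) = {s : every successor in {q1, q5}} = {q0, q6}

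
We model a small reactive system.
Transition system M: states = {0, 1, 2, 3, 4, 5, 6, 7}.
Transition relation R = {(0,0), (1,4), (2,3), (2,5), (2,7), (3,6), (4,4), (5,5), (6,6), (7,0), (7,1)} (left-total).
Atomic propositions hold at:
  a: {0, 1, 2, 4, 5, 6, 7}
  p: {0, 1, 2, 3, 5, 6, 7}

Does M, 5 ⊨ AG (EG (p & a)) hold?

Sat(p & a) = {0, 1, 2, 5, 6, 7}
EG (p & a): greatest fixpoint, start Z0 = {0, 1, 2, 5, 6, 7}, keep only states in Sat with some successor in Z. Z1 = {0, 2, 5, 6, 7}; fixed.
Sat(EG (p & a)) = {0, 2, 5, 6, 7}
AG (EG (p & a)): greatest fixpoint, start Z0 = {0, 2, 5, 6, 7}, keep only states in Sat with every successor in Z. Z1 = {0, 5, 6}; fixed.
Sat(AG (EG (p & a))) = {0, 5, 6}
5 ∈ Sat(AG (EG (p & a))) = {0, 5, 6}, so the formula holds at 5.

Yes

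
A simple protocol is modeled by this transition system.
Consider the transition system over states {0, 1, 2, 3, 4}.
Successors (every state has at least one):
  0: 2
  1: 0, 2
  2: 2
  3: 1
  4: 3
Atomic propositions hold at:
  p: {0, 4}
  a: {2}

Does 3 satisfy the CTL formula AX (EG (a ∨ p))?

No

Sat(a ∨ p) = {0, 2, 4}
EG (a ∨ p): greatest fixpoint, start Z0 = {0, 2, 4}, keep only states in Sat with some successor in Z. Z1 = {0, 2}; fixed.
Sat(EG (a ∨ p)) = {0, 2}
Sat(AX (EG (a ∨ p))) = {s : every successor in {0, 2}} = {0, 1, 2}
3 ∉ Sat(AX (EG (a ∨ p))) = {0, 1, 2}, so the formula does not hold at 3.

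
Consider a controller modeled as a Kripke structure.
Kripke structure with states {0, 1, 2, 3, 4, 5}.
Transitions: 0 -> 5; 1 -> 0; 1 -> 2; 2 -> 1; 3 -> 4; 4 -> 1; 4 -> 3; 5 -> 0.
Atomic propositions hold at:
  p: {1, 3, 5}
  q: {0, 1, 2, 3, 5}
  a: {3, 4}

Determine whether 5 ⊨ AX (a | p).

Sat(a | p) = {1, 3, 4, 5}
Sat(AX (a | p)) = {s : every successor in {1, 3, 4, 5}} = {0, 2, 3, 4}
5 ∉ Sat(AX (a | p)) = {0, 2, 3, 4}, so the formula does not hold at 5.

No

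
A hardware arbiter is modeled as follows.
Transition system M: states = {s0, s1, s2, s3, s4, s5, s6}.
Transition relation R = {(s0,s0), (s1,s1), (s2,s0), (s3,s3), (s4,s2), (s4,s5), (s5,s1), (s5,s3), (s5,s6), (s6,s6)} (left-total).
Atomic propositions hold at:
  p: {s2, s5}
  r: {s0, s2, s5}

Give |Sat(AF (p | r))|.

Sat(p | r) = {s0, s2, s5}
AF (p | r): least fixpoint, start Z0 = {s0, s2, s5}, add states with every successor in Z. Z1 = {s0, s2, s4, s5}; fixed.
Sat(AF (p | r)) = {s0, s2, s4, s5}
|Sat(AF (p | r))| = |{s0, s2, s4, s5}| = 4.

4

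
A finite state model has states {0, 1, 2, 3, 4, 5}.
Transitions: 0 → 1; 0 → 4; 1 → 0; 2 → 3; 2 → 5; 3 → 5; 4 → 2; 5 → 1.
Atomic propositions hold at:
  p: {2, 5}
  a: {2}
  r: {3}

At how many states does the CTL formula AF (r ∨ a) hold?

Sat(r ∨ a) = {2, 3}
AF (r ∨ a): least fixpoint, start Z0 = {2, 3}, add states with every successor in Z. Z1 = {2, 3, 4}; fixed.
Sat(AF (r ∨ a)) = {2, 3, 4}
|Sat(AF (r ∨ a))| = |{2, 3, 4}| = 3.

3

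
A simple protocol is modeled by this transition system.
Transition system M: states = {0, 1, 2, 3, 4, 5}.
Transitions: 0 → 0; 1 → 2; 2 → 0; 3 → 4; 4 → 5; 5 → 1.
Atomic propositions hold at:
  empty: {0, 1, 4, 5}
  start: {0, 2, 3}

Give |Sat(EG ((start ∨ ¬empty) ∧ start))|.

2

Sat(¬empty) = {2, 3}
Sat(start ∨ ¬empty) = {0, 2, 3}
Sat((start ∨ ¬empty) ∧ start) = {0, 2, 3}
EG ((start ∨ ¬empty) ∧ start): greatest fixpoint, start Z0 = {0, 2, 3}, keep only states in Sat with some successor in Z. Z1 = {0, 2}; fixed.
Sat(EG ((start ∨ ¬empty) ∧ start)) = {0, 2}
|Sat(EG ((start ∨ ¬empty) ∧ start))| = |{0, 2}| = 2.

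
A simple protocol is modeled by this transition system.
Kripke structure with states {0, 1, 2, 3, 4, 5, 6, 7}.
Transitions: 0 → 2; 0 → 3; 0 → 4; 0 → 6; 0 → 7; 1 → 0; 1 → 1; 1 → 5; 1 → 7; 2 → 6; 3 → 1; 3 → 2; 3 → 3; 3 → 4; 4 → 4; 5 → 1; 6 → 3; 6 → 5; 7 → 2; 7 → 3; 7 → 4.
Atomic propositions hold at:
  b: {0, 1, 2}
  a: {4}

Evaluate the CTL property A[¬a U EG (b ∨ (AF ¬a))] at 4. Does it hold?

Sat(¬a) = {0, 1, 2, 3, 5, 6, 7}
AF ¬a: least fixpoint, start Z0 = {0, 1, 2, 3, 5, 6, 7}, add states with every successor in Z. Already a fixed point.
Sat(AF ¬a) = {0, 1, 2, 3, 5, 6, 7}
Sat(b ∨ (AF ¬a)) = {0, 1, 2, 3, 5, 6, 7}
EG (b ∨ (AF ¬a)): greatest fixpoint, start Z0 = {0, 1, 2, 3, 5, 6, 7}, keep only states in Sat with some successor in Z. Already a fixed point.
Sat(EG (b ∨ (AF ¬a))) = {0, 1, 2, 3, 5, 6, 7}
A[¬a U EG (b ∨ (AF ¬a))]: least fixpoint, start Z0 = Sat(EG (b ∨ (AF ¬a))) = {0, 1, 2, 3, 5, 6, 7}, add states in Sat(¬a) with every successor in Z. Already a fixed point.
Sat(A[¬a U EG (b ∨ (AF ¬a))]) = {0, 1, 2, 3, 5, 6, 7}
4 ∉ Sat(A[¬a U EG (b ∨ (AF ¬a))]) = {0, 1, 2, 3, 5, 6, 7}, so the formula does not hold at 4.

No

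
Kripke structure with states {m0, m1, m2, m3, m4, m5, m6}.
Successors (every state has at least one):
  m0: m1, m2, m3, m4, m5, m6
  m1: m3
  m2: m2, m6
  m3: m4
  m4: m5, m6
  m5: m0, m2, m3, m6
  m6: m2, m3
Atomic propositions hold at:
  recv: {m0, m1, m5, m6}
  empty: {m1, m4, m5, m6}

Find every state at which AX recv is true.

{m4}

Sat(AX recv) = {s : every successor in {m0, m1, m5, m6}} = {m4}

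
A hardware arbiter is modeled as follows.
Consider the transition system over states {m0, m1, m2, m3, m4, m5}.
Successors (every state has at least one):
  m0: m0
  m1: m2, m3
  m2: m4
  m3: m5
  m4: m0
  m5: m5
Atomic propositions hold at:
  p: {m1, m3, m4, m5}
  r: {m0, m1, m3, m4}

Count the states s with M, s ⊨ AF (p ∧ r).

Sat(p ∧ r) = {m1, m3, m4}
AF (p ∧ r): least fixpoint, start Z0 = {m1, m3, m4}, add states with every successor in Z. Z1 = {m1, m2, m3, m4}; fixed.
Sat(AF (p ∧ r)) = {m1, m2, m3, m4}
|Sat(AF (p ∧ r))| = |{m1, m2, m3, m4}| = 4.

4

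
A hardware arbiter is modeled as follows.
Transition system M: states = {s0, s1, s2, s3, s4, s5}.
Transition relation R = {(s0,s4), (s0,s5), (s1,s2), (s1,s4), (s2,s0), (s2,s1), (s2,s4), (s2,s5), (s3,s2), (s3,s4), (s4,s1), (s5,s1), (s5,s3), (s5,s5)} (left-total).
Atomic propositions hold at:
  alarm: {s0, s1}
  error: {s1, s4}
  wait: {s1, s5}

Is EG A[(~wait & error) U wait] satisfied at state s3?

Sat(~wait) = {s0, s2, s3, s4}
Sat(~wait & error) = {s4}
A[(~wait & error) U wait]: least fixpoint, start Z0 = Sat(wait) = {s1, s5}, add states in Sat(~wait & error) with every successor in Z. Z1 = {s1, s4, s5}; fixed.
Sat(A[(~wait & error) U wait]) = {s1, s4, s5}
EG A[(~wait & error) U wait]: greatest fixpoint, start Z0 = {s1, s4, s5}, keep only states in Sat with some successor in Z. Already a fixed point.
Sat(EG A[(~wait & error) U wait]) = {s1, s4, s5}
s3 ∉ Sat(EG A[(~wait & error) U wait]) = {s1, s4, s5}, so the formula does not hold at s3.

No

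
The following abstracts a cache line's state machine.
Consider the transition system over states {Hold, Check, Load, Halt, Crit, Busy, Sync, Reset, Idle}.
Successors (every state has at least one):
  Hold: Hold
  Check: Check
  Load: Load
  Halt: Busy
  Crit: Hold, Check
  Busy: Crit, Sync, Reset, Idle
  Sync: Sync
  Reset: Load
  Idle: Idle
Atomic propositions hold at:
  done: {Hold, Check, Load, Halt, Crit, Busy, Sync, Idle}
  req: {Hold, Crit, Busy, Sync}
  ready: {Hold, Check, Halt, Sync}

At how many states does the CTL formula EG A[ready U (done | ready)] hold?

Sat(done | ready) = {Hold, Check, Load, Halt, Crit, Busy, Sync, Idle}
A[ready U (done | ready)]: least fixpoint, start Z0 = Sat((done | ready)) = {Hold, Check, Load, Halt, Crit, Busy, Sync, Idle}, add states in Sat(ready) with every successor in Z. Already a fixed point.
Sat(A[ready U (done | ready)]) = {Hold, Check, Load, Halt, Crit, Busy, Sync, Idle}
EG A[ready U (done | ready)]: greatest fixpoint, start Z0 = {Hold, Check, Load, Halt, Crit, Busy, Sync, Idle}, keep only states in Sat with some successor in Z. Already a fixed point.
Sat(EG A[ready U (done | ready)]) = {Hold, Check, Load, Halt, Crit, Busy, Sync, Idle}
|Sat(EG A[ready U (done | ready)])| = |{Hold, Check, Load, Halt, Crit, Busy, Sync, Idle}| = 8.

8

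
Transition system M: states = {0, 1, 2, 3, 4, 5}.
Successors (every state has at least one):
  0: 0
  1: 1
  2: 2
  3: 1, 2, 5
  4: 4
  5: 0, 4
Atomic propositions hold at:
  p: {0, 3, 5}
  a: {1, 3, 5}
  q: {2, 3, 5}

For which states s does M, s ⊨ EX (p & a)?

Sat(p & a) = {3, 5}
Sat(EX (p & a)) = {s : some successor in {3, 5}} = {3}

{3}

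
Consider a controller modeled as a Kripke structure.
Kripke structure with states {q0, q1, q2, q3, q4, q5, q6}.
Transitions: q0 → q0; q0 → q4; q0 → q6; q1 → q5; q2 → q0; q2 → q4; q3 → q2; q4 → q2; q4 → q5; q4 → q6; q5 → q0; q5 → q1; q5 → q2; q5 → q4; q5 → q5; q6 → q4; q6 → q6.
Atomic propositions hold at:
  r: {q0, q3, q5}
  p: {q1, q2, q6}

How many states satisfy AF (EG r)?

EG r: greatest fixpoint, start Z0 = {q0, q3, q5}, keep only states in Sat with some successor in Z. Z1 = {q0, q5}; fixed.
Sat(EG r) = {q0, q5}
AF (EG r): least fixpoint, start Z0 = {q0, q5}, add states with every successor in Z. Z1 = {q0, q1, q5}; fixed.
Sat(AF (EG r)) = {q0, q1, q5}
|Sat(AF (EG r))| = |{q0, q1, q5}| = 3.

3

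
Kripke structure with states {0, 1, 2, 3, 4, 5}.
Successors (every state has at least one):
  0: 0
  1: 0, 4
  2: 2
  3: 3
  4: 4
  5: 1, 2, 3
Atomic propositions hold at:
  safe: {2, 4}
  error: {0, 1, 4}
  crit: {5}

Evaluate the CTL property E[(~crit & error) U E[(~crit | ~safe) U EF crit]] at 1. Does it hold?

Sat(~crit) = {0, 1, 2, 3, 4}
Sat(~crit & error) = {0, 1, 4}
Sat(~safe) = {0, 1, 3, 5}
Sat(~crit | ~safe) = {0, 1, 2, 3, 4, 5}
EF crit: least fixpoint, start Z0 = {5}, add states with some successor in Z. Already a fixed point.
Sat(EF crit) = {5}
E[(~crit | ~safe) U EF crit]: least fixpoint, start Z0 = Sat(EF crit) = {5}, add states in Sat(~crit | ~safe) with some successor in Z. Already a fixed point.
Sat(E[(~crit | ~safe) U EF crit]) = {5}
E[(~crit & error) U E[(~crit | ~safe) U EF crit]]: least fixpoint, start Z0 = Sat(E[(~crit | ~safe) U EF crit]) = {5}, add states in Sat(~crit & error) with some successor in Z. Already a fixed point.
Sat(E[(~crit & error) U E[(~crit | ~safe) U EF crit]]) = {5}
1 ∉ Sat(E[(~crit & error) U E[(~crit | ~safe) U EF crit]]) = {5}, so the formula does not hold at 1.

No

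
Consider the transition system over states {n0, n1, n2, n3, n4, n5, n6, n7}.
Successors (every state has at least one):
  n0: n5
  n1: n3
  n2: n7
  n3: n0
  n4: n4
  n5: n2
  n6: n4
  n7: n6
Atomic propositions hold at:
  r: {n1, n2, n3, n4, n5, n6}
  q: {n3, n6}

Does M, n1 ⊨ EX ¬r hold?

Sat(¬r) = {n0, n7}
Sat(EX ¬r) = {s : some successor in {n0, n7}} = {n2, n3}
n1 ∉ Sat(EX ¬r) = {n2, n3}, so the formula does not hold at n1.

No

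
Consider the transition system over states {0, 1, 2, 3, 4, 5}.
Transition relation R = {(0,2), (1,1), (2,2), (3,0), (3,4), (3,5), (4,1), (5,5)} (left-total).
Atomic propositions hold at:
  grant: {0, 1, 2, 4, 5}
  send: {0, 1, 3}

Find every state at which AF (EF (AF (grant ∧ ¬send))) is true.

{0, 2, 3, 4, 5}

Sat(¬send) = {2, 4, 5}
Sat(grant ∧ ¬send) = {2, 4, 5}
AF (grant ∧ ¬send): least fixpoint, start Z0 = {2, 4, 5}, add states with every successor in Z. Z1 = {0, 2, 4, 5}; Z2 = {0, 2, 3, 4, 5}; fixed.
Sat(AF (grant ∧ ¬send)) = {0, 2, 3, 4, 5}
EF (AF (grant ∧ ¬send)): least fixpoint, start Z0 = {0, 2, 3, 4, 5}, add states with some successor in Z. Already a fixed point.
Sat(EF (AF (grant ∧ ¬send))) = {0, 2, 3, 4, 5}
AF (EF (AF (grant ∧ ¬send))): least fixpoint, start Z0 = {0, 2, 3, 4, 5}, add states with every successor in Z. Already a fixed point.
Sat(AF (EF (AF (grant ∧ ¬send)))) = {0, 2, 3, 4, 5}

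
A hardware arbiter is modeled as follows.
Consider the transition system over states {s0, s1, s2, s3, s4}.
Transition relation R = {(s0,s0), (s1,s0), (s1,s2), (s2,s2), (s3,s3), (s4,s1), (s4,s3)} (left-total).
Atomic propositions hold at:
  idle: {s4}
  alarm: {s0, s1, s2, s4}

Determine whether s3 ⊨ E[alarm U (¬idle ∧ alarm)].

Sat(¬idle) = {s0, s1, s2, s3}
Sat(¬idle ∧ alarm) = {s0, s1, s2}
E[alarm U (¬idle ∧ alarm)]: least fixpoint, start Z0 = Sat((¬idle ∧ alarm)) = {s0, s1, s2}, add states in Sat(alarm) with some successor in Z. Z1 = {s0, s1, s2, s4}; fixed.
Sat(E[alarm U (¬idle ∧ alarm)]) = {s0, s1, s2, s4}
s3 ∉ Sat(E[alarm U (¬idle ∧ alarm)]) = {s0, s1, s2, s4}, so the formula does not hold at s3.

No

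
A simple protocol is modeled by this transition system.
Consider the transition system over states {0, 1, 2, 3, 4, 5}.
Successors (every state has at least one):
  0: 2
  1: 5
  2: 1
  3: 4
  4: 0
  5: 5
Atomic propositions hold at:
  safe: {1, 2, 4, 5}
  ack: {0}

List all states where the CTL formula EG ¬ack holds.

{1, 2, 5}

Sat(¬ack) = {1, 2, 3, 4, 5}
EG ¬ack: greatest fixpoint, start Z0 = {1, 2, 3, 4, 5}, keep only states in Sat with some successor in Z. Z1 = {1, 2, 3, 5}; Z2 = {1, 2, 5}; fixed.
Sat(EG ¬ack) = {1, 2, 5}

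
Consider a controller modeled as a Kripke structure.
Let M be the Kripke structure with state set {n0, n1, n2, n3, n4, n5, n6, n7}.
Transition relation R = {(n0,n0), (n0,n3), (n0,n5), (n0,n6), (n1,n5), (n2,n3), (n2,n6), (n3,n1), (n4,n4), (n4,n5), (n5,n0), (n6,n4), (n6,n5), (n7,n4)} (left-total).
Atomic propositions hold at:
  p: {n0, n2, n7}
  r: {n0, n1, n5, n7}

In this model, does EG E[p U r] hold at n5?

E[p U r]: least fixpoint, start Z0 = Sat(r) = {n0, n1, n5, n7}, add states in Sat(p) with some successor in Z. Already a fixed point.
Sat(E[p U r]) = {n0, n1, n5, n7}
EG E[p U r]: greatest fixpoint, start Z0 = {n0, n1, n5, n7}, keep only states in Sat with some successor in Z. Z1 = {n0, n1, n5}; fixed.
Sat(EG E[p U r]) = {n0, n1, n5}
n5 ∈ Sat(EG E[p U r]) = {n0, n1, n5}, so the formula holds at n5.

Yes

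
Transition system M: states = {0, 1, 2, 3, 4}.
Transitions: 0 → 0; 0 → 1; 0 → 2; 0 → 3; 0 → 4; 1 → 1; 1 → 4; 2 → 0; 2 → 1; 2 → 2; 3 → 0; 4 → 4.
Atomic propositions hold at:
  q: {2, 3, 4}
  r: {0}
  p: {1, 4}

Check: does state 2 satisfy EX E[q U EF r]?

EF r: least fixpoint, start Z0 = {0}, add states with some successor in Z. Z1 = {0, 2, 3}; fixed.
Sat(EF r) = {0, 2, 3}
E[q U EF r]: least fixpoint, start Z0 = Sat(EF r) = {0, 2, 3}, add states in Sat(q) with some successor in Z. Already a fixed point.
Sat(E[q U EF r]) = {0, 2, 3}
Sat(EX E[q U EF r]) = {s : some successor in {0, 2, 3}} = {0, 2, 3}
2 ∈ Sat(EX E[q U EF r]) = {0, 2, 3}, so the formula holds at 2.

Yes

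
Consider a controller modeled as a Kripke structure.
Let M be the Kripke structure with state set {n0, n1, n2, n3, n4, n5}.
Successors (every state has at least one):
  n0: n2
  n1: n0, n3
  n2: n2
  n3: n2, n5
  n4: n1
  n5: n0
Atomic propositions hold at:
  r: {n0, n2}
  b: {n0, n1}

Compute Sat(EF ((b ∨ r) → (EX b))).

Sat(b ∨ r) = {n0, n1, n2}
Sat(EX b) = {s : some successor in {n0, n1}} = {n1, n4, n5}
Sat((b ∨ r) → (EX b)) = {n1, n3, n4, n5}
EF ((b ∨ r) → (EX b)): least fixpoint, start Z0 = {n1, n3, n4, n5}, add states with some successor in Z. Already a fixed point.
Sat(EF ((b ∨ r) → (EX b))) = {n1, n3, n4, n5}

{n1, n3, n4, n5}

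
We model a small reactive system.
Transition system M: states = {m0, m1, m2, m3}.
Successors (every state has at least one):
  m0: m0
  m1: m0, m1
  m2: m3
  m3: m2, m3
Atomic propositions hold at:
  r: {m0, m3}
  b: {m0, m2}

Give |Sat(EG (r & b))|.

1

Sat(r & b) = {m0}
EG (r & b): greatest fixpoint, start Z0 = {m0}, keep only states in Sat with some successor in Z. Already a fixed point.
Sat(EG (r & b)) = {m0}
|Sat(EG (r & b))| = |{m0}| = 1.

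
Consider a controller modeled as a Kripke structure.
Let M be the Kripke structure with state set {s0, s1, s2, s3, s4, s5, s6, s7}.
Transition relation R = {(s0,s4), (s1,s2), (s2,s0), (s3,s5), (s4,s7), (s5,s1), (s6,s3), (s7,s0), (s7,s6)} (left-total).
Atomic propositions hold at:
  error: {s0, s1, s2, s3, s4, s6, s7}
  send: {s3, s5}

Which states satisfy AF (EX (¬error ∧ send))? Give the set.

{s3, s6}

Sat(¬error) = {s5}
Sat(¬error ∧ send) = {s5}
Sat(EX (¬error ∧ send)) = {s : some successor in {s5}} = {s3}
AF (EX (¬error ∧ send)): least fixpoint, start Z0 = {s3}, add states with every successor in Z. Z1 = {s3, s6}; fixed.
Sat(AF (EX (¬error ∧ send))) = {s3, s6}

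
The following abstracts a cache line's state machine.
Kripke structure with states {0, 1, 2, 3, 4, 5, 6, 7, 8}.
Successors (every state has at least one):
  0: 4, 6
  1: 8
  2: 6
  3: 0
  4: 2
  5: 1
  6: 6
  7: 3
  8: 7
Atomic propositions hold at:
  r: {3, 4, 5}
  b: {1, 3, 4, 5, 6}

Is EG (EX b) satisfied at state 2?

Sat(EX b) = {s : some successor in {1, 3, 4, 5, 6}} = {0, 2, 5, 6, 7}
EG (EX b): greatest fixpoint, start Z0 = {0, 2, 5, 6, 7}, keep only states in Sat with some successor in Z. Z1 = {0, 2, 6}; fixed.
Sat(EG (EX b)) = {0, 2, 6}
2 ∈ Sat(EG (EX b)) = {0, 2, 6}, so the formula holds at 2.

Yes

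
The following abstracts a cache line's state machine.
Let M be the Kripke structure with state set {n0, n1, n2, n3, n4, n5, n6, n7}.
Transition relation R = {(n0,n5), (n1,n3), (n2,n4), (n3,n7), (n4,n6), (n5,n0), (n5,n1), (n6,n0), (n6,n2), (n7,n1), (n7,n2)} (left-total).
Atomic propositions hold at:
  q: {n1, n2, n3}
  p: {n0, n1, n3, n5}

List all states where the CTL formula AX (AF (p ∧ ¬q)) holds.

{n0}

Sat(¬q) = {n0, n4, n5, n6, n7}
Sat(p ∧ ¬q) = {n0, n5}
AF (p ∧ ¬q): least fixpoint, start Z0 = {n0, n5}, add states with every successor in Z. Already a fixed point.
Sat(AF (p ∧ ¬q)) = {n0, n5}
Sat(AX (AF (p ∧ ¬q))) = {s : every successor in {n0, n5}} = {n0}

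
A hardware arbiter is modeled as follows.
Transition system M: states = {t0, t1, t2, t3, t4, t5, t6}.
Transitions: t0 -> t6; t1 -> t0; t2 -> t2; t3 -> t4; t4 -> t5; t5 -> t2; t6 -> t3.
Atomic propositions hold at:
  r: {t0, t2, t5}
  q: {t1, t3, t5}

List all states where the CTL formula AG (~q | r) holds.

Sat(~q) = {t0, t2, t4, t6}
Sat(~q | r) = {t0, t2, t4, t5, t6}
AG (~q | r): greatest fixpoint, start Z0 = {t0, t2, t4, t5, t6}, keep only states in Sat with every successor in Z. Z1 = {t0, t2, t4, t5}; Z2 = {t2, t4, t5}; fixed.
Sat(AG (~q | r)) = {t2, t4, t5}

{t2, t4, t5}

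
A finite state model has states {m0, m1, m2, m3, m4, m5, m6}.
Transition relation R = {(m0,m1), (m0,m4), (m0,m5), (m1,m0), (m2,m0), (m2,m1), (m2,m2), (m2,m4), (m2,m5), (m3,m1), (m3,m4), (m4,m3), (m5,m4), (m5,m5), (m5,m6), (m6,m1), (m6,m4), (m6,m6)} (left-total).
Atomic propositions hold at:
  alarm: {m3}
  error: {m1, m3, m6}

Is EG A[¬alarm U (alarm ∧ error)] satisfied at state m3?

Yes

Sat(¬alarm) = {m0, m1, m2, m4, m5, m6}
Sat(alarm ∧ error) = {m3}
A[¬alarm U (alarm ∧ error)]: least fixpoint, start Z0 = Sat((alarm ∧ error)) = {m3}, add states in Sat(¬alarm) with every successor in Z. Z1 = {m3, m4}; fixed.
Sat(A[¬alarm U (alarm ∧ error)]) = {m3, m4}
EG A[¬alarm U (alarm ∧ error)]: greatest fixpoint, start Z0 = {m3, m4}, keep only states in Sat with some successor in Z. Already a fixed point.
Sat(EG A[¬alarm U (alarm ∧ error)]) = {m3, m4}
m3 ∈ Sat(EG A[¬alarm U (alarm ∧ error)]) = {m3, m4}, so the formula holds at m3.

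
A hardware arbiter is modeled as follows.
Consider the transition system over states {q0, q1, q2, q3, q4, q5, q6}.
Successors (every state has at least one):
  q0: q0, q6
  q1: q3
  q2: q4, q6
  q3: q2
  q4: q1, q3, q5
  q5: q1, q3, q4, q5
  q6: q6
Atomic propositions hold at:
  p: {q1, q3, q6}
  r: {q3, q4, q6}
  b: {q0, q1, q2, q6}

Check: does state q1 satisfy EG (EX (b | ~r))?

No

Sat(~r) = {q0, q1, q2, q5}
Sat(b | ~r) = {q0, q1, q2, q5, q6}
Sat(EX (b | ~r)) = {s : some successor in {q0, q1, q2, q5, q6}} = {q0, q2, q3, q4, q5, q6}
EG (EX (b | ~r)): greatest fixpoint, start Z0 = {q0, q2, q3, q4, q5, q6}, keep only states in Sat with some successor in Z. Already a fixed point.
Sat(EG (EX (b | ~r))) = {q0, q2, q3, q4, q5, q6}
q1 ∉ Sat(EG (EX (b | ~r))) = {q0, q2, q3, q4, q5, q6}, so the formula does not hold at q1.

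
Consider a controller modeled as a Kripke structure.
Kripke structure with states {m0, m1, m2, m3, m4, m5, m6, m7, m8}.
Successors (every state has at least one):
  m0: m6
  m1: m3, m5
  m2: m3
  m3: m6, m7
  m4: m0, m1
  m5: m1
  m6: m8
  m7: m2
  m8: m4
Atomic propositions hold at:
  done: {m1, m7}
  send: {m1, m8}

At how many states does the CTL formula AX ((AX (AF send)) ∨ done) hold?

6

AF send: least fixpoint, start Z0 = {m1, m8}, add states with every successor in Z. Z1 = {m1, m5, m6, m8}; Z2 = {m0, m1, m5, m6, m8}; Z3 = {m0, m1, m4, m5, m6, m8}; fixed.
Sat(AF send) = {m0, m1, m4, m5, m6, m8}
Sat(AX (AF send)) = {s : every successor in {m0, m1, m4, m5, m6, m8}} = {m0, m4, m5, m6, m8}
Sat((AX (AF send)) ∨ done) = {m0, m1, m4, m5, m6, m7, m8}
Sat(AX ((AX (AF send)) ∨ done)) = {s : every successor in {m0, m1, m4, m5, m6, m7, m8}} = {m0, m3, m4, m5, m6, m8}
|Sat(AX ((AX (AF send)) ∨ done))| = |{m0, m3, m4, m5, m6, m8}| = 6.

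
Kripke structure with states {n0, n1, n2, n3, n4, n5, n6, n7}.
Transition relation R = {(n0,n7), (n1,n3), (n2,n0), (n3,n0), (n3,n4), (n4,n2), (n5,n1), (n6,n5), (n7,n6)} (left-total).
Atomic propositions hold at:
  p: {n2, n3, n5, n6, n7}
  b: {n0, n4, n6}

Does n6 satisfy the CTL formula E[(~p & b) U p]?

Yes

Sat(~p) = {n0, n1, n4}
Sat(~p & b) = {n0, n4}
E[(~p & b) U p]: least fixpoint, start Z0 = Sat(p) = {n2, n3, n5, n6, n7}, add states in Sat(~p & b) with some successor in Z. Z1 = {n0, n2, n3, n4, n5, n6, n7}; fixed.
Sat(E[(~p & b) U p]) = {n0, n2, n3, n4, n5, n6, n7}
n6 ∈ Sat(E[(~p & b) U p]) = {n0, n2, n3, n4, n5, n6, n7}, so the formula holds at n6.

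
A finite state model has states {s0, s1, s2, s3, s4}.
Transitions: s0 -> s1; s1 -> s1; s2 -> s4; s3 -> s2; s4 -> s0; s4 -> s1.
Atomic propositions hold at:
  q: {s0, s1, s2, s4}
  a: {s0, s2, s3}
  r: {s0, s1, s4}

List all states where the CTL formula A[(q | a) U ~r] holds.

{s2, s3}

Sat(q | a) = {s0, s1, s2, s3, s4}
Sat(~r) = {s2, s3}
A[(q | a) U ~r]: least fixpoint, start Z0 = Sat(~r) = {s2, s3}, add states in Sat(q | a) with every successor in Z. Already a fixed point.
Sat(A[(q | a) U ~r]) = {s2, s3}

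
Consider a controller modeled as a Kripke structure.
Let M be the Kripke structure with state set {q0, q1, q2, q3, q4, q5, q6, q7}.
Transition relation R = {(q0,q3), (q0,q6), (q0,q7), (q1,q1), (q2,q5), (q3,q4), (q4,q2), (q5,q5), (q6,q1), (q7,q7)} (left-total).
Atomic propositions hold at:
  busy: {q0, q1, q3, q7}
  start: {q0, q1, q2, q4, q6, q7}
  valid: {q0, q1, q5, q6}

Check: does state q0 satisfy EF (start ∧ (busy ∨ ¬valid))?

Sat(¬valid) = {q2, q3, q4, q7}
Sat(busy ∨ ¬valid) = {q0, q1, q2, q3, q4, q7}
Sat(start ∧ (busy ∨ ¬valid)) = {q0, q1, q2, q4, q7}
EF (start ∧ (busy ∨ ¬valid)): least fixpoint, start Z0 = {q0, q1, q2, q4, q7}, add states with some successor in Z. Z1 = {q0, q1, q2, q3, q4, q6, q7}; fixed.
Sat(EF (start ∧ (busy ∨ ¬valid))) = {q0, q1, q2, q3, q4, q6, q7}
q0 ∈ Sat(EF (start ∧ (busy ∨ ¬valid))) = {q0, q1, q2, q3, q4, q6, q7}, so the formula holds at q0.

Yes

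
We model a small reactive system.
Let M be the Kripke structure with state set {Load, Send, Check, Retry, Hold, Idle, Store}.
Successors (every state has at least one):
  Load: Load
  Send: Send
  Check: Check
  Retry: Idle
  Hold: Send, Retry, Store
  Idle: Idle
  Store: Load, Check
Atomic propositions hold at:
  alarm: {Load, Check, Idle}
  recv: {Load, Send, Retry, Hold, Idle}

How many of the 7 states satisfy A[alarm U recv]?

A[alarm U recv]: least fixpoint, start Z0 = Sat(recv) = {Load, Send, Retry, Hold, Idle}, add states in Sat(alarm) with every successor in Z. Already a fixed point.
Sat(A[alarm U recv]) = {Load, Send, Retry, Hold, Idle}
|Sat(A[alarm U recv])| = |{Load, Send, Retry, Hold, Idle}| = 5.

5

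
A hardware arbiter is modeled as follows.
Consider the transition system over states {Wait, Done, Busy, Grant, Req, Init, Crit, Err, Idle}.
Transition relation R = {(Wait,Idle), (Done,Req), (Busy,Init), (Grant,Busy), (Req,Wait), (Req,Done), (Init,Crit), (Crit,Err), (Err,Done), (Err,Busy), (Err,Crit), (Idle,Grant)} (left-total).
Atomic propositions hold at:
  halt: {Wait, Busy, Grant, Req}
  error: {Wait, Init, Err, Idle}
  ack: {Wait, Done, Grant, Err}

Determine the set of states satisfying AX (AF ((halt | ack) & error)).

Sat(halt | ack) = {Wait, Done, Busy, Grant, Req, Err}
Sat((halt | ack) & error) = {Wait, Err}
AF ((halt | ack) & error): least fixpoint, start Z0 = {Wait, Err}, add states with every successor in Z. Z1 = {Wait, Crit, Err}; Z2 = {Wait, Init, Crit, Err}; Z3 = {Wait, Busy, Init, Crit, Err}; Z4 = {Wait, Busy, Grant, Init, Crit, Err}; Z5 = {Wait, Busy, Grant, Init, Crit, Err, Idle}; fixed.
Sat(AF ((halt | ack) & error)) = {Wait, Busy, Grant, Init, Crit, Err, Idle}
Sat(AX (AF ((halt | ack) & error))) = {s : every successor in {Wait, Busy, Grant, Init, Crit, Err, Idle}} = {Wait, Busy, Grant, Init, Crit, Idle}

{Wait, Busy, Grant, Init, Crit, Idle}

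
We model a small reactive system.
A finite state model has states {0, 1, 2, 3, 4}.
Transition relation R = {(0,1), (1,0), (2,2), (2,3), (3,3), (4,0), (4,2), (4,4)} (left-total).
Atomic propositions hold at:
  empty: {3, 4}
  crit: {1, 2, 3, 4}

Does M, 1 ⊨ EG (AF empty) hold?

No

AF empty: least fixpoint, start Z0 = {3, 4}, add states with every successor in Z. Already a fixed point.
Sat(AF empty) = {3, 4}
EG (AF empty): greatest fixpoint, start Z0 = {3, 4}, keep only states in Sat with some successor in Z. Already a fixed point.
Sat(EG (AF empty)) = {3, 4}
1 ∉ Sat(EG (AF empty)) = {3, 4}, so the formula does not hold at 1.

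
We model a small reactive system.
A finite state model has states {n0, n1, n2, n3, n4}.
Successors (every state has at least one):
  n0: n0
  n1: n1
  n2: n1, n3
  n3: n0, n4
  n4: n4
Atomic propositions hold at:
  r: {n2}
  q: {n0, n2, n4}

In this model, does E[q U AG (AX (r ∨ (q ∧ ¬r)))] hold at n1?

Sat(¬r) = {n0, n1, n3, n4}
Sat(q ∧ ¬r) = {n0, n4}
Sat(r ∨ (q ∧ ¬r)) = {n0, n2, n4}
Sat(AX (r ∨ (q ∧ ¬r))) = {s : every successor in {n0, n2, n4}} = {n0, n3, n4}
AG (AX (r ∨ (q ∧ ¬r))): greatest fixpoint, start Z0 = {n0, n3, n4}, keep only states in Sat with every successor in Z. Already a fixed point.
Sat(AG (AX (r ∨ (q ∧ ¬r)))) = {n0, n3, n4}
E[q U AG (AX (r ∨ (q ∧ ¬r)))]: least fixpoint, start Z0 = Sat(AG (AX (r ∨ (q ∧ ¬r)))) = {n0, n3, n4}, add states in Sat(q) with some successor in Z. Z1 = {n0, n2, n3, n4}; fixed.
Sat(E[q U AG (AX (r ∨ (q ∧ ¬r)))]) = {n0, n2, n3, n4}
n1 ∉ Sat(E[q U AG (AX (r ∨ (q ∧ ¬r)))]) = {n0, n2, n3, n4}, so the formula does not hold at n1.

No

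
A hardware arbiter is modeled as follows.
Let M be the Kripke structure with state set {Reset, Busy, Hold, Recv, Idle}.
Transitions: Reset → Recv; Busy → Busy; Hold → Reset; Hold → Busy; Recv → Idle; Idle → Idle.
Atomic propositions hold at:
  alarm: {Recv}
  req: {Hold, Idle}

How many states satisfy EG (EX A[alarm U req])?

A[alarm U req]: least fixpoint, start Z0 = Sat(req) = {Hold, Idle}, add states in Sat(alarm) with every successor in Z. Z1 = {Hold, Recv, Idle}; fixed.
Sat(A[alarm U req]) = {Hold, Recv, Idle}
Sat(EX A[alarm U req]) = {s : some successor in {Hold, Recv, Idle}} = {Reset, Recv, Idle}
EG (EX A[alarm U req]): greatest fixpoint, start Z0 = {Reset, Recv, Idle}, keep only states in Sat with some successor in Z. Already a fixed point.
Sat(EG (EX A[alarm U req])) = {Reset, Recv, Idle}
|Sat(EG (EX A[alarm U req]))| = |{Reset, Recv, Idle}| = 3.

3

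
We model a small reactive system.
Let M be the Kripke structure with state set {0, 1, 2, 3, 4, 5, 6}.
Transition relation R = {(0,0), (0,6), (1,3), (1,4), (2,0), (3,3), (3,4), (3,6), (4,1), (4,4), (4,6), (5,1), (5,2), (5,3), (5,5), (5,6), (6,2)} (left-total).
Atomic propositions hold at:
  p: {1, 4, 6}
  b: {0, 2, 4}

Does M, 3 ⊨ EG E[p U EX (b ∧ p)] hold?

Yes

Sat(b ∧ p) = {4}
Sat(EX (b ∧ p)) = {s : some successor in {4}} = {1, 3, 4}
E[p U EX (b ∧ p)]: least fixpoint, start Z0 = Sat(EX (b ∧ p)) = {1, 3, 4}, add states in Sat(p) with some successor in Z. Already a fixed point.
Sat(E[p U EX (b ∧ p)]) = {1, 3, 4}
EG E[p U EX (b ∧ p)]: greatest fixpoint, start Z0 = {1, 3, 4}, keep only states in Sat with some successor in Z. Already a fixed point.
Sat(EG E[p U EX (b ∧ p)]) = {1, 3, 4}
3 ∈ Sat(EG E[p U EX (b ∧ p)]) = {1, 3, 4}, so the formula holds at 3.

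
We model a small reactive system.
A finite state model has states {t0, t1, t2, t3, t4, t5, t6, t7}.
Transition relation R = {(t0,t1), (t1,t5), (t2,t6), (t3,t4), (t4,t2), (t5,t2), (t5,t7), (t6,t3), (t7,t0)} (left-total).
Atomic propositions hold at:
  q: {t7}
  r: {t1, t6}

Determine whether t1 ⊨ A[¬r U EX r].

Sat(¬r) = {t0, t2, t3, t4, t5, t7}
Sat(EX r) = {s : some successor in {t1, t6}} = {t0, t2}
A[¬r U EX r]: least fixpoint, start Z0 = Sat(EX r) = {t0, t2}, add states in Sat(¬r) with every successor in Z. Z1 = {t0, t2, t4, t7}; Z2 = {t0, t2, t3, t4, t5, t7}; fixed.
Sat(A[¬r U EX r]) = {t0, t2, t3, t4, t5, t7}
t1 ∉ Sat(A[¬r U EX r]) = {t0, t2, t3, t4, t5, t7}, so the formula does not hold at t1.

No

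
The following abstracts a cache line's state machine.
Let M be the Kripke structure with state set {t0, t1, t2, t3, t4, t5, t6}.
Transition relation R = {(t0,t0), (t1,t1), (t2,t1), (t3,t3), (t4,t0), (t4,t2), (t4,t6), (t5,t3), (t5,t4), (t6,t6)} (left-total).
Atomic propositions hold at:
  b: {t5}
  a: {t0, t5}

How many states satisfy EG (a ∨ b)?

1

Sat(a ∨ b) = {t0, t5}
EG (a ∨ b): greatest fixpoint, start Z0 = {t0, t5}, keep only states in Sat with some successor in Z. Z1 = {t0}; fixed.
Sat(EG (a ∨ b)) = {t0}
|Sat(EG (a ∨ b))| = |{t0}| = 1.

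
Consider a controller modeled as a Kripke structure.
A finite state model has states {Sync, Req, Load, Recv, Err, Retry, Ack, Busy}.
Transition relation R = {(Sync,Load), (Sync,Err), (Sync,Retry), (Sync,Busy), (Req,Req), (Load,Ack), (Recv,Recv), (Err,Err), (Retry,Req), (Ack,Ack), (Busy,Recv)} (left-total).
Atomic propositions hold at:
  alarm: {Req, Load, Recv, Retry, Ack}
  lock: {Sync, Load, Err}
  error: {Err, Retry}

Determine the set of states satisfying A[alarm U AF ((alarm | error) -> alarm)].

Sat(alarm | error) = {Req, Load, Recv, Err, Retry, Ack}
Sat((alarm | error) -> alarm) = {Sync, Req, Load, Recv, Retry, Ack, Busy}
AF ((alarm | error) -> alarm): least fixpoint, start Z0 = {Sync, Req, Load, Recv, Retry, Ack, Busy}, add states with every successor in Z. Already a fixed point.
Sat(AF ((alarm | error) -> alarm)) = {Sync, Req, Load, Recv, Retry, Ack, Busy}
A[alarm U AF ((alarm | error) -> alarm)]: least fixpoint, start Z0 = Sat(AF ((alarm | error) -> alarm)) = {Sync, Req, Load, Recv, Retry, Ack, Busy}, add states in Sat(alarm) with every successor in Z. Already a fixed point.
Sat(A[alarm U AF ((alarm | error) -> alarm)]) = {Sync, Req, Load, Recv, Retry, Ack, Busy}

{Sync, Req, Load, Recv, Retry, Ack, Busy}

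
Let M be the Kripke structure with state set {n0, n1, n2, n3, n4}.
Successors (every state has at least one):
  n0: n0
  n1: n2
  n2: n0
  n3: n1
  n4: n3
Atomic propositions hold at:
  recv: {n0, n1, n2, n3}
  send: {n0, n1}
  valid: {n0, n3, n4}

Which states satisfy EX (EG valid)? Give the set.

EG valid: greatest fixpoint, start Z0 = {n0, n3, n4}, keep only states in Sat with some successor in Z. Z1 = {n0, n4}; Z2 = {n0}; fixed.
Sat(EG valid) = {n0}
Sat(EX (EG valid)) = {s : some successor in {n0}} = {n0, n2}

{n0, n2}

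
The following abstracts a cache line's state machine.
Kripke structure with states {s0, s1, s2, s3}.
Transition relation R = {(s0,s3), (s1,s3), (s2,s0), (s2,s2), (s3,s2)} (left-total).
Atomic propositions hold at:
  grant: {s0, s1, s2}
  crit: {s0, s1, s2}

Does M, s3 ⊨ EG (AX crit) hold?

Yes

Sat(AX crit) = {s : every successor in {s0, s1, s2}} = {s2, s3}
EG (AX crit): greatest fixpoint, start Z0 = {s2, s3}, keep only states in Sat with some successor in Z. Already a fixed point.
Sat(EG (AX crit)) = {s2, s3}
s3 ∈ Sat(EG (AX crit)) = {s2, s3}, so the formula holds at s3.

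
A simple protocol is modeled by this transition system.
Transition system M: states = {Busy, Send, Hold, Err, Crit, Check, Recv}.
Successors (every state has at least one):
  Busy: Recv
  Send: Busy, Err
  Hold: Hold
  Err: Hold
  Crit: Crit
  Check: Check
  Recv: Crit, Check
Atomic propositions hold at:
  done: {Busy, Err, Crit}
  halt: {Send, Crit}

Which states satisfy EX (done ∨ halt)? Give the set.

Sat(done ∨ halt) = {Busy, Send, Err, Crit}
Sat(EX (done ∨ halt)) = {s : some successor in {Busy, Send, Err, Crit}} = {Send, Crit, Recv}

{Send, Crit, Recv}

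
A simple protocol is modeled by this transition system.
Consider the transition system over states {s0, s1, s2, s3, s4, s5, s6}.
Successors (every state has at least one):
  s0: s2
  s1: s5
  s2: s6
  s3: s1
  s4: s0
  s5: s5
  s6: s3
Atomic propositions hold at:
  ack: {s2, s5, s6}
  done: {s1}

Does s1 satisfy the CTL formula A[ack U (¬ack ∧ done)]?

Sat(¬ack) = {s0, s1, s3, s4}
Sat(¬ack ∧ done) = {s1}
A[ack U (¬ack ∧ done)]: least fixpoint, start Z0 = Sat((¬ack ∧ done)) = {s1}, add states in Sat(ack) with every successor in Z. Already a fixed point.
Sat(A[ack U (¬ack ∧ done)]) = {s1}
s1 ∈ Sat(A[ack U (¬ack ∧ done)]) = {s1}, so the formula holds at s1.

Yes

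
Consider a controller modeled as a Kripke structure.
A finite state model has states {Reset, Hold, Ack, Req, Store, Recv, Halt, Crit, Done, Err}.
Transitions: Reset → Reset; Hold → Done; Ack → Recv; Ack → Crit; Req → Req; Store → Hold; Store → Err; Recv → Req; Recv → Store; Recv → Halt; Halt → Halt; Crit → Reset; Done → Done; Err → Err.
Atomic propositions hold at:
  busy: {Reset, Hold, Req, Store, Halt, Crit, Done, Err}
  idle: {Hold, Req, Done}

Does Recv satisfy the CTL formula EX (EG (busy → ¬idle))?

Sat(¬idle) = {Reset, Ack, Store, Recv, Halt, Crit, Err}
Sat(busy → ¬idle) = {Reset, Ack, Store, Recv, Halt, Crit, Err}
EG (busy → ¬idle): greatest fixpoint, start Z0 = {Reset, Ack, Store, Recv, Halt, Crit, Err}, keep only states in Sat with some successor in Z. Already a fixed point.
Sat(EG (busy → ¬idle)) = {Reset, Ack, Store, Recv, Halt, Crit, Err}
Sat(EX (EG (busy → ¬idle))) = {s : some successor in {Reset, Ack, Store, Recv, Halt, Crit, Err}} = {Reset, Ack, Store, Recv, Halt, Crit, Err}
Recv ∈ Sat(EX (EG (busy → ¬idle))) = {Reset, Ack, Store, Recv, Halt, Crit, Err}, so the formula holds at Recv.

Yes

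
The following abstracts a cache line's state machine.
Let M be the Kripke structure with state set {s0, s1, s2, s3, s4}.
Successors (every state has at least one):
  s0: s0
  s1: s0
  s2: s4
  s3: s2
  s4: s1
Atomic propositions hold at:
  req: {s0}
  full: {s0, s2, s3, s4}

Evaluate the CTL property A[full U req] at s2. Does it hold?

A[full U req]: least fixpoint, start Z0 = Sat(req) = {s0}, add states in Sat(full) with every successor in Z. Already a fixed point.
Sat(A[full U req]) = {s0}
s2 ∉ Sat(A[full U req]) = {s0}, so the formula does not hold at s2.

No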